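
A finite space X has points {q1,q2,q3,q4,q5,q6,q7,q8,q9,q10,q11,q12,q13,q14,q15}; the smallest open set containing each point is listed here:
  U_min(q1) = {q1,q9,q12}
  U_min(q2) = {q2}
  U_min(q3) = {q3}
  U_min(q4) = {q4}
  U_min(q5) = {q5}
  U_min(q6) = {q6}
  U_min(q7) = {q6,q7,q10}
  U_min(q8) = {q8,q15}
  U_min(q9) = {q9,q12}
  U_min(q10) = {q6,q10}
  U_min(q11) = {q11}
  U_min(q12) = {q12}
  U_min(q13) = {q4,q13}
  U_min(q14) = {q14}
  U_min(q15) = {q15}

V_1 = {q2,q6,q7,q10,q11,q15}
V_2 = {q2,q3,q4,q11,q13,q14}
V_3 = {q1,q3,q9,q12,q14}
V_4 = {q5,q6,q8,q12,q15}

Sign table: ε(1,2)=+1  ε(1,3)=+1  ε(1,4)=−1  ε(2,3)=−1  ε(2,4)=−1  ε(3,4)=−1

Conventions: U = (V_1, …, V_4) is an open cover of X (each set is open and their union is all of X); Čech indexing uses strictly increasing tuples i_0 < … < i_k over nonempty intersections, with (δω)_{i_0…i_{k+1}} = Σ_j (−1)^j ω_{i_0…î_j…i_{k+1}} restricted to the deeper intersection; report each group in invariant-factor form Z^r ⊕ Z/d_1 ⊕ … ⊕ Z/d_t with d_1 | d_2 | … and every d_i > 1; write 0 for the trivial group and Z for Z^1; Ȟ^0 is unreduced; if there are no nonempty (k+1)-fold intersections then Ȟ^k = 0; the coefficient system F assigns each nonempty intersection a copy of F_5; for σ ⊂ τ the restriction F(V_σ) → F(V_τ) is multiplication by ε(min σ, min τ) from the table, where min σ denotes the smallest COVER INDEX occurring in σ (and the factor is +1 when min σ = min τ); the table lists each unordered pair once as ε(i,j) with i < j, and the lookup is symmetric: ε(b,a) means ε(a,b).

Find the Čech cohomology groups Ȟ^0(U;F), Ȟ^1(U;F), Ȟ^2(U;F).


nerve simplices:
  V12={q2,q11} V14={q6,q15} V23={q3,q14} V34={q12}
C dims 4,4; δ0: rk_F5 4
degree 0: 4−4−0 = 0 → Ȟ^0 ≅ 0
degree 1: 4−0−4 = 0 → Ȟ^1 ≅ 0
degree 2: 0−0−0 = 0 → Ȟ^2 ≅ 0

Ȟ^0(U;F) ≅ 0, Ȟ^1(U;F) ≅ 0, Ȟ^2(U;F) ≅ 0


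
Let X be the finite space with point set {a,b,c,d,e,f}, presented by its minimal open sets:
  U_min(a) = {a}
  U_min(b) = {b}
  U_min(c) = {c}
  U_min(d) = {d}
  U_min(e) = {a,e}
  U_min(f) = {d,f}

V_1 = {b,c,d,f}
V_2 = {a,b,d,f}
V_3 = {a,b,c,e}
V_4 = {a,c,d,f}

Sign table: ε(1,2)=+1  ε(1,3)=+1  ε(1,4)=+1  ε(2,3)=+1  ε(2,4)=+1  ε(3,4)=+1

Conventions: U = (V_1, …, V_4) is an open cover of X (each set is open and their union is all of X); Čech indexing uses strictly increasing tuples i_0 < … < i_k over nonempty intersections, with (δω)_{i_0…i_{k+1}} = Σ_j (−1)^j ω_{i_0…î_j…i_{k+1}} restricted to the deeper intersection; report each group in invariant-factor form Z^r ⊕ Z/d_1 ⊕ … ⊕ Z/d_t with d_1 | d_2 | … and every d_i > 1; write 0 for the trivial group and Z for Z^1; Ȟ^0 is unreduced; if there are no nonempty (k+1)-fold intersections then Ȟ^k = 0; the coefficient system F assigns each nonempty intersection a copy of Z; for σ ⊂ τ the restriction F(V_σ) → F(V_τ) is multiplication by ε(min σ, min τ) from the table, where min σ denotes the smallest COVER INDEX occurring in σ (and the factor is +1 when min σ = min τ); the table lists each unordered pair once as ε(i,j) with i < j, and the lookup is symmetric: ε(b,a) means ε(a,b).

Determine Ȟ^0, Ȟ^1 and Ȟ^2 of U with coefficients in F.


Ȟ^0 ≅ Z,  Ȟ^1 ≅ 0,  Ȟ^2 ≅ Z

nonempty overlaps:
  V12={b,d,f} V13={b,c} V14={c,d,f} V23={a,b} V24={a,d,f} V34={a,c}
  V123={b} V124={d,f} V134={c} V234={a}
C dims 4,6,4; δ0: rk 3, SNF 1^3; δ1: rk 3, SNF 1^3
degree 0: 4−3−0 = 1 → Ȟ^0 ≅ Z
degree 1: 6−3−3 = 0 → Ȟ^1 ≅ 0
degree 2: 4−0−3 = 1 → Ȟ^2 ≅ Z


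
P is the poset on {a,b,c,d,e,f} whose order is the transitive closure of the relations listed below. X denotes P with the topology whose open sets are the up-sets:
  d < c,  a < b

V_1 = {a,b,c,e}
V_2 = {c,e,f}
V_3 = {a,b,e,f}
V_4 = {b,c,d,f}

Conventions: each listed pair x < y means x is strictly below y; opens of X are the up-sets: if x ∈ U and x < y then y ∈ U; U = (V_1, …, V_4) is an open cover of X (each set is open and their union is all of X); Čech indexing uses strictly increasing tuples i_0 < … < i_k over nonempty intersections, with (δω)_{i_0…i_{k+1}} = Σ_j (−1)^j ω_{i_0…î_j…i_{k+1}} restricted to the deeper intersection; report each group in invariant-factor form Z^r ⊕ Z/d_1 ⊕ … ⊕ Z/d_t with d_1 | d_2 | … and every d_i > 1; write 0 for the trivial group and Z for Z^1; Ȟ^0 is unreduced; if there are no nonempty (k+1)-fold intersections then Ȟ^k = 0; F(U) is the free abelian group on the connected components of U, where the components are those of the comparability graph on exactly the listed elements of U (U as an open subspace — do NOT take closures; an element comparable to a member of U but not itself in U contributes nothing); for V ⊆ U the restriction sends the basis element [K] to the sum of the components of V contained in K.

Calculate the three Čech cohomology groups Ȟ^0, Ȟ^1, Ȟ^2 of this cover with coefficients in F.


cover nerve:
  V12={c,e} V13={a,b,e} V14={b,c} V23={e,f} V24={c,f} V34={b,f}
  V123={e} V124={c} V134={b} V234={f}
components per intersection:
  V1: {a,b} {c} {e}
  V2: {c} {e} {f}
  V3: {a,b} {e} {f}
  V4: {b} {c,d} {f}
  V12: {c} {e}
  V13: {a,b} {e}
  V14: {b} {c}
  V23: {e} {f}
  V24: {c} {f}
  V34: {b} {f}
  V123: {e}
  V124: {c}
  V134: {b}
  V234: {f}
C dims 12,12,4; δ0: rk 8, SNF 1^8; δ1: rk 4, SNF 1^4
Ȟ^0: (12−8)−0=4 ⇒ Z^4
Ȟ^1: (12−4)−8=0 ⇒ 0
Ȟ^2: (4−0)−4=0 ⇒ 0

Ȟ^0 = Z^4, Ȟ^1 = 0 and Ȟ^2 = 0


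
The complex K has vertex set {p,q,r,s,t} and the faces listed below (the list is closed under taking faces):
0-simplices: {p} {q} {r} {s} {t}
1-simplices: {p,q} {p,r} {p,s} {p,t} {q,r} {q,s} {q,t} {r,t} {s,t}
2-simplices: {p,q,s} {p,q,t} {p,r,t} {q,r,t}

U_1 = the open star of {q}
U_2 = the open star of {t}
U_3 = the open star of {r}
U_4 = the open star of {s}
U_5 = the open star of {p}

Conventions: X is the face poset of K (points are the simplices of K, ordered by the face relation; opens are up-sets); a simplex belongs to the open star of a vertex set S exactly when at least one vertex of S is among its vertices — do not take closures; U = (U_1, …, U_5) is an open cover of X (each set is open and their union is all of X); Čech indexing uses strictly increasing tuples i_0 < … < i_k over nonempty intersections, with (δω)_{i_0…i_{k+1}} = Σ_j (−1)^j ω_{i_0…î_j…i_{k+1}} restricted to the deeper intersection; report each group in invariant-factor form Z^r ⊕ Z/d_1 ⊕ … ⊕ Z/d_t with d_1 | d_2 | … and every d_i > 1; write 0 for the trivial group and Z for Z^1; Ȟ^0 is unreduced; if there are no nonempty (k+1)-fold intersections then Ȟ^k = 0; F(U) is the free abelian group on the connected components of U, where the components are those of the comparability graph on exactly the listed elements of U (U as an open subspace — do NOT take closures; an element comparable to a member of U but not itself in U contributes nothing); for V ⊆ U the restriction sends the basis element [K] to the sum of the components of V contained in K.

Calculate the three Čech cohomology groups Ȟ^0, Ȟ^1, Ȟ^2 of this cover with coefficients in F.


nerve simplices:
  U1={{q},{p,q},{q,r},{q,s},{q,t},{p,q,s},{p,q,t},{q,r,t}} U2={{t},{p,t},{q,t},{r,t},{s,t},{p,q,t},{p,r,t},{q,r,t}} U3={{r},{p,r},{q,r},{r,t},{p,r,t},{q,r,t}} U4={{s},{p,s},{q,s},{s,t},{p,q,s}} U5={{p},{p,q},{p,r},{p,s},{p,t},{p,q,s},{p,q,t},{p,r,t}}
  U12={{q,t},{p,q,t},{q,r,t}} U13={{q,r},{q,r,t}} U14={{q,s},{p,q,s}} U15={{p,q},{p,q,s},{p,q,t}} U23={{r,t},{p,r,t},{q,r,t}} U24={{s,t}} U25={{p,t},{p,q,t},{p,r,t}} U35={{p,r},{p,r,t}} U45={{p,s},{p,q,s}}
  U123={{q,r,t}} U125={{p,q,t}} U145={{p,q,s}} U235={{p,r,t}}
components per intersection:
  U1: {{q},{p,q},{q,r},{q,s},{q,t},{p,q,s},{p,q,t},{q,r,t}}
  U2: {{t},{p,t},{q,t},{r,t},{s,t},{p,q,t},{p,r,t},{q,r,t}}
  U3: {{r},{p,r},{q,r},{r,t},{p,r,t},{q,r,t}}
  U4: {{s},{p,s},{q,s},{s,t},{p,q,s}}
  U5: {{p},{p,q},{p,r},{p,s},{p,t},{p,q,s},{p,q,t},{p,r,t}}
  U12: {{q,t},{p,q,t},{q,r,t}}
  U13: {{q,r},{q,r,t}}
  U14: {{q,s},{p,q,s}}
  U15: {{p,q},{p,q,s},{p,q,t}}
  U23: {{r,t},{p,r,t},{q,r,t}}
  U24: {{s,t}}
  U25: {{p,t},{p,q,t},{p,r,t}}
  U35: {{p,r},{p,r,t}}
  U45: {{p,s},{p,q,s}}
  U123: {{q,r,t}}
  U125: {{p,q,t}}
  U145: {{p,q,s}}
  U235: {{p,r,t}}
C dims 5,9,4; δ0: rk 4, SNF 1^4; δ1: rk 4, SNF 1^4
degree 0: 5−4−0 = 1 → Ȟ^0 ≅ Z
degree 1: 9−4−4 = 1 → Ȟ^1 ≅ Z
degree 2: 4−0−4 = 0 → Ȟ^2 ≅ 0

Ȟ^0(U;F) ≅ Z,  Ȟ^1(U;F) ≅ Z,  Ȟ^2(U;F) ≅ 0


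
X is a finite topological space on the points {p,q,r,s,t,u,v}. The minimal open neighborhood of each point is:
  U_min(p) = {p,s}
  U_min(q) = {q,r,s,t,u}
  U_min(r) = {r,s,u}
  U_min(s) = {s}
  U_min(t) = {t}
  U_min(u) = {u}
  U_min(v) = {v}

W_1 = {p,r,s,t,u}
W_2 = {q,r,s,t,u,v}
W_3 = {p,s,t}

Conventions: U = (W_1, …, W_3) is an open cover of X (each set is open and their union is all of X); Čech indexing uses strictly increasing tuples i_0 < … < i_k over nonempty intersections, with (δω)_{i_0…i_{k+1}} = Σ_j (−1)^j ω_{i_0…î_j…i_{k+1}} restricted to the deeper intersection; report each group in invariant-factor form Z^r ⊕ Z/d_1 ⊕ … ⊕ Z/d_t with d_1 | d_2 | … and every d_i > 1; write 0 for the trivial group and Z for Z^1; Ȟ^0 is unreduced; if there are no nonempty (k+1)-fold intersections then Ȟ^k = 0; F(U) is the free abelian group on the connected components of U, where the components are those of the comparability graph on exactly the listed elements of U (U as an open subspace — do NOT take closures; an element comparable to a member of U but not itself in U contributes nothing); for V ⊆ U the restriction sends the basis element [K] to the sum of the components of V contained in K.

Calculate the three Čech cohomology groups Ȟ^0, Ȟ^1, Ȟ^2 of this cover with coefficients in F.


nerve of the cover:
  W12={r,s,t,u} W13={p,s,t} W23={s,t}
  W123={s,t}
components per intersection:
  W1: {p,r,s,u} {t}
  W2: {q,r,s,t,u} {v}
  W3: {p,s} {t}
  W12: {r,s,u} {t}
  W13: {p,s} {t}
  W23: {s} {t}
  W123: {s} {t}
C dims 6,6,2; δ0: rk 4, SNF 1^4; δ1: rk 2, SNF 1^2
Ȟ^0 = (6 − 4) − 0 = 2, so Ȟ^0 ≅ Z^2
Ȟ^1 = (6 − 2) − 4 = 0, so Ȟ^1 ≅ 0
Ȟ^2 = (2 − 0) − 2 = 0, so Ȟ^2 ≅ 0

Ȟ^0(U;F) ≅ Z^2, Ȟ^1(U;F) ≅ 0 and Ȟ^2(U;F) ≅ 0


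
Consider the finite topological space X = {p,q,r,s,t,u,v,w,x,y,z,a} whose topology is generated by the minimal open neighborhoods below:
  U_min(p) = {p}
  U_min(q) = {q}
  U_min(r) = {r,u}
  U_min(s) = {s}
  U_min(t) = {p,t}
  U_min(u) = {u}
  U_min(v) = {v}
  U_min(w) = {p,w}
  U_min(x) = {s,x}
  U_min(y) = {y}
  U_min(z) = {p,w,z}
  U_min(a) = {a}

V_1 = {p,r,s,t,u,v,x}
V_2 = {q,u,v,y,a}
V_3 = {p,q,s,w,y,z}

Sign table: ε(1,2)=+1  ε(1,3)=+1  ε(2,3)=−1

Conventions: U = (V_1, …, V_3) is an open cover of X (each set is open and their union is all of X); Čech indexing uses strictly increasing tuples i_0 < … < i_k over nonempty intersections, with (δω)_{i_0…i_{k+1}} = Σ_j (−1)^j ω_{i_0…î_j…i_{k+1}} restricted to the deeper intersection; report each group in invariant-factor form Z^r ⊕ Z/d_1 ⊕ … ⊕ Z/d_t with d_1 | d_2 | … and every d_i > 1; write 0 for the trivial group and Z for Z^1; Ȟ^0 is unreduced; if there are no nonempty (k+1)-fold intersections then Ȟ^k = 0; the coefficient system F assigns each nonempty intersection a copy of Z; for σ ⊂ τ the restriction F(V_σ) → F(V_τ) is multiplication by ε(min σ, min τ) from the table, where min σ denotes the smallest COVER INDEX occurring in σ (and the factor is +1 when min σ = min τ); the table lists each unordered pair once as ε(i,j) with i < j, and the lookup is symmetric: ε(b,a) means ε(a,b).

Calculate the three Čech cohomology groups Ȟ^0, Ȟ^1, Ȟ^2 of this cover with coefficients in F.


Ȟ^0(U;F) ≅ 0; Ȟ^1(U;F) ≅ Z/2; Ȟ^2(U;F) ≅ 0

nerve simplices:
  V12={u,v} V13={p,s} V23={q,y}
C dims 3,3; δ0: rk 3, SNF 1^2·2
degree 0: 3−3−0 = 0 → Ȟ^0 ≅ 0
degree 1: 3−0−3 = 0 plus torsion [2] → Ȟ^1 ≅ Z/2
degree 2: 0−0−0 = 0 → Ȟ^2 ≅ 0


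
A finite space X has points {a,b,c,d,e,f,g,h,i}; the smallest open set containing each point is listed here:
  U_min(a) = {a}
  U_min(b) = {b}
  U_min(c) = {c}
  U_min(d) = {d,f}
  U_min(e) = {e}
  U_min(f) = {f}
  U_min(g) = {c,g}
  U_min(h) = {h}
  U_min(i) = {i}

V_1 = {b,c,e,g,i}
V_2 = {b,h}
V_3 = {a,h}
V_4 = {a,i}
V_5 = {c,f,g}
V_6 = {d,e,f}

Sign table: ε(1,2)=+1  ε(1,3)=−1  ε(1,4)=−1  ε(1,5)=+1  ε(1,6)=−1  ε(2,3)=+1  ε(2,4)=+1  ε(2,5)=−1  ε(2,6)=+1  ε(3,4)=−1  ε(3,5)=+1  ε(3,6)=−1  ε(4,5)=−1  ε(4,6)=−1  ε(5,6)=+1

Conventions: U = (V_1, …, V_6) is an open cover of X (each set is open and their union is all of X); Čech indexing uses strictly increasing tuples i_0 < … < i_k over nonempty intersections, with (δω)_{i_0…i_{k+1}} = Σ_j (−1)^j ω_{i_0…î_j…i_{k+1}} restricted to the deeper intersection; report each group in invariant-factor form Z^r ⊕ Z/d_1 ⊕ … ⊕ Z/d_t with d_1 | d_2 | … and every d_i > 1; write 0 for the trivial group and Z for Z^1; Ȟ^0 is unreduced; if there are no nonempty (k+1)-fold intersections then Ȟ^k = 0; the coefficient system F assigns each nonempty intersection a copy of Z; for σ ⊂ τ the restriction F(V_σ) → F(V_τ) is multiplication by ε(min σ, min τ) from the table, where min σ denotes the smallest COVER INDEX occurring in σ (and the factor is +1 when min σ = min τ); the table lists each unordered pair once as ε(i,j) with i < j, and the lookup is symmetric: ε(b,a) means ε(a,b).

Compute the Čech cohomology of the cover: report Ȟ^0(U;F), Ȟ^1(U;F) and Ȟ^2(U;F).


Ȟ^0 ≅ 0; Ȟ^1 ≅ Z ⊕ Z/2; Ȟ^2 ≅ 0

nerve simplices:
  V12={b} V14={i} V15={c,g} V16={e} V23={h} V34={a} V56={f}
C dims 6,7; δ0: rk 6, SNF 1^5·2
degree 0: 6−6−0 = 0 → Ȟ^0 ≅ 0
degree 1: 7−0−6 = 1 plus torsion [2] → Ȟ^1 ≅ Z ⊕ Z/2
degree 2: 0−0−0 = 0 → Ȟ^2 ≅ 0


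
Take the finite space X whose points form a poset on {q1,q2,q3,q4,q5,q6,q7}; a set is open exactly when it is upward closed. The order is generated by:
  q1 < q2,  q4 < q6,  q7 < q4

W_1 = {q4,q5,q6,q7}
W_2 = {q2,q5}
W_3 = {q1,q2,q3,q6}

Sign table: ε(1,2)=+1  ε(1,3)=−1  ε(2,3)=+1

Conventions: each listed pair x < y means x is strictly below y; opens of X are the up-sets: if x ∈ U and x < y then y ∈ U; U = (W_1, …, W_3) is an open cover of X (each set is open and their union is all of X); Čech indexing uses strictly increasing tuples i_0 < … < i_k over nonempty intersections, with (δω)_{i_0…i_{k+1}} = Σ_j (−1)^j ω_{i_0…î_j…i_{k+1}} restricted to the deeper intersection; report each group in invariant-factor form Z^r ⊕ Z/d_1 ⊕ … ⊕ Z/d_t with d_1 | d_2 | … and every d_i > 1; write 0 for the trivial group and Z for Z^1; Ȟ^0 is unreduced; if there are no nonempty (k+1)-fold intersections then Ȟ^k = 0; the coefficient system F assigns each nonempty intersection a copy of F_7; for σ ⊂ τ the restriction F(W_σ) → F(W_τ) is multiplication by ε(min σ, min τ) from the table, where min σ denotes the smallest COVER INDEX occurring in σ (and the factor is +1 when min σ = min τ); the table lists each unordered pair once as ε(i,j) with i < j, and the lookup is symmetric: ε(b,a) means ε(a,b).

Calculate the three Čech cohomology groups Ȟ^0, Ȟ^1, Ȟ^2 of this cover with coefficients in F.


nerve simplices:
  W12={q5} W13={q6} W23={q2}
C dims 3,3; δ0: rk_F7 3
degree 0: 3−3−0 = 0 → Ȟ^0 ≅ 0
degree 1: 3−0−3 = 0 → Ȟ^1 ≅ 0
degree 2: 0−0−0 = 0 → Ȟ^2 ≅ 0

Ȟ^0(U;F) ≅ 0,  Ȟ^1(U;F) ≅ 0,  Ȟ^2(U;F) ≅ 0


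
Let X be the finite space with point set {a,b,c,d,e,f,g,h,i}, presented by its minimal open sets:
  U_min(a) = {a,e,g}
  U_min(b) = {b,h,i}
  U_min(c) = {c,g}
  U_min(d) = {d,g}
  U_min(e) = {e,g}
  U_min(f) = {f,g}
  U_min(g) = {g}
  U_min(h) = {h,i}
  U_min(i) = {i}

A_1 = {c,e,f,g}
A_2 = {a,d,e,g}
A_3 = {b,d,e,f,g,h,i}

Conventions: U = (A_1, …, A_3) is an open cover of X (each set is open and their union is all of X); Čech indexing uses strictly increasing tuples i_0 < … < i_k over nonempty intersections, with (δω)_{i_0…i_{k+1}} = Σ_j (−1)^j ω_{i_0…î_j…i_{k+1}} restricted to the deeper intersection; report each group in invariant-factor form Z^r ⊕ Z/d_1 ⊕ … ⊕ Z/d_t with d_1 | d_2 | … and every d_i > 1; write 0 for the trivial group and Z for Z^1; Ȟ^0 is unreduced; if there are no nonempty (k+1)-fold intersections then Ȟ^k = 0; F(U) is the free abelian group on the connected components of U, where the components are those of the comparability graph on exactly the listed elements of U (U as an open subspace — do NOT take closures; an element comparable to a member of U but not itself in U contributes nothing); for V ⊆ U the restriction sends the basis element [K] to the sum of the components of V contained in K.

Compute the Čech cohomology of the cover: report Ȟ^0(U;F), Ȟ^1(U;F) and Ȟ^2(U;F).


nerve of the cover:
  A12={e,g} A13={e,f,g} A23={d,e,g}
  A123={e,g}
components per intersection:
  A1: {c,e,f,g}
  A2: {a,d,e,g}
  A3: {b,h,i} {d,e,f,g}
  A12: {e,g}
  A13: {e,f,g}
  A23: {d,e,g}
  A123: {e,g}
C dims 4,3,1; δ0: rk 2, SNF 1^2; δ1: rk 1, SNF 1^1
Ȟ^0 = (4 − 2) − 0 = 2, so Ȟ^0 ≅ Z^2
Ȟ^1 = (3 − 1) − 2 = 0, so Ȟ^1 ≅ 0
Ȟ^2 = (1 − 0) − 1 = 0, so Ȟ^2 ≅ 0

Ȟ^0 ≅ Z^2, Ȟ^1 ≅ 0, Ȟ^2 ≅ 0


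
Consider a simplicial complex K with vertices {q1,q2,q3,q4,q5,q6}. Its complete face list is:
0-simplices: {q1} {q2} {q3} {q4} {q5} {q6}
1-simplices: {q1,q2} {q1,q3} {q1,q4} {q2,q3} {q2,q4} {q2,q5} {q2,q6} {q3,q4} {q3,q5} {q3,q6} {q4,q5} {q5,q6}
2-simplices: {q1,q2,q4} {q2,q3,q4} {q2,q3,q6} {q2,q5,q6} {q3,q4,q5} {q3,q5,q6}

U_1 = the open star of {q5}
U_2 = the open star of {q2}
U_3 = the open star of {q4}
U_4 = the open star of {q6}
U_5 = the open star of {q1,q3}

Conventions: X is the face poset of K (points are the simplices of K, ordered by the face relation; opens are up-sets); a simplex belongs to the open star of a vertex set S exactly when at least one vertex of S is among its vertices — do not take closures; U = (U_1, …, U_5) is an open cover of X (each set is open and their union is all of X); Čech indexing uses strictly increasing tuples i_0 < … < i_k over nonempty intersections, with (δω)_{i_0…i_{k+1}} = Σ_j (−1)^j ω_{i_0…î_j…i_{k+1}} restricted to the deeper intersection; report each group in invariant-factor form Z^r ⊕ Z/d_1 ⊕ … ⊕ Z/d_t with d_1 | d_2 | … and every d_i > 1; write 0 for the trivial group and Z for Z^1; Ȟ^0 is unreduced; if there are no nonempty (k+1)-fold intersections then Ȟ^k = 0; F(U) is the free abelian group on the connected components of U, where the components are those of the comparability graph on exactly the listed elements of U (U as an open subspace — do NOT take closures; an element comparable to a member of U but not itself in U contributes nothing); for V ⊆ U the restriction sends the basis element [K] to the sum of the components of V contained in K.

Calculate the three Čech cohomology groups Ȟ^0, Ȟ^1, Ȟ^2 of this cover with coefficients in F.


nonempty overlaps:
  U1={{q5},{q2,q5},{q3,q5},{q4,q5},{q5,q6},{q2,q5,q6},{q3,q4,q5},{q3,q5,q6}} U2={{q2},{q1,q2},{q2,q3},{q2,q4},{q2,q5},{q2,q6},{q1,q2,q4},{q2,q3,q4},{q2,q3,q6},{q2,q5,q6}} U3={{q4},{q1,q4},{q2,q4},{q3,q4},{q4,q5},{q1,q2,q4},{q2,q3,q4},{q3,q4,q5}} U4={{q6},{q2,q6},{q3,q6},{q5,q6},{q2,q3,q6},{q2,q5,q6},{q3,q5,q6}} U5={{q1},{q3},{q1,q2},{q1,q3},{q1,q4},{q2,q3},{q3,q4},{q3,q5},{q3,q6},{q1,q2,q4},{q2,q3,q4},{q2,q3,q6},{q3,q4,q5},{q3,q5,q6}}
  U12={{q2,q5},{q2,q5,q6}} U13={{q4,q5},{q3,q4,q5}} U14={{q5,q6},{q2,q5,q6},{q3,q5,q6}} U15={{q3,q5},{q3,q4,q5},{q3,q5,q6}} U23={{q2,q4},{q1,q2,q4},{q2,q3,q4}} U24={{q2,q6},{q2,q3,q6},{q2,q5,q6}} U25={{q1,q2},{q2,q3},{q1,q2,q4},{q2,q3,q4},{q2,q3,q6}} U35={{q1,q4},{q3,q4},{q1,q2,q4},{q2,q3,q4},{q3,q4,q5}} U45={{q3,q6},{q2,q3,q6},{q3,q5,q6}}
  U124={{q2,q5,q6}} U135={{q3,q4,q5}} U145={{q3,q5,q6}} U235={{q1,q2,q4},{q2,q3,q4}} U245={{q2,q3,q6}}
components per intersection:
  U1: {{q5},{q2,q5},{q3,q5},{q4,q5},{q5,q6},{q2,q5,q6},{q3,q4,q5},{q3,q5,q6}}
  U2: {{q2},{q1,q2},{q2,q3},{q2,q4},{q2,q5},{q2,q6},{q1,q2,q4},{q2,q3,q4},{q2,q3,q6},{q2,q5,q6}}
  U3: {{q4},{q1,q4},{q2,q4},{q3,q4},{q4,q5},{q1,q2,q4},{q2,q3,q4},{q3,q4,q5}}
  U4: {{q6},{q2,q6},{q3,q6},{q5,q6},{q2,q3,q6},{q2,q5,q6},{q3,q5,q6}}
  U5: {{q1},{q3},{q1,q2},{q1,q3},{q1,q4},{q2,q3},{q3,q4},{q3,q5},{q3,q6},{q1,q2,q4},{q2,q3,q4},{q2,q3,q6},{q3,q4,q5},{q3,q5,q6}}
  U12: {{q2,q5},{q2,q5,q6}}
  U13: {{q4,q5},{q3,q4,q5}}
  U14: {{q5,q6},{q2,q5,q6},{q3,q5,q6}}
  U15: {{q3,q5},{q3,q4,q5},{q3,q5,q6}}
  U23: {{q2,q4},{q1,q2,q4},{q2,q3,q4}}
  U24: {{q2,q6},{q2,q3,q6},{q2,q5,q6}}
  U25: {{q1,q2},{q1,q2,q4}} {{q2,q3},{q2,q3,q4},{q2,q3,q6}}
  U35: {{q1,q4},{q1,q2,q4}} {{q3,q4},{q2,q3,q4},{q3,q4,q5}}
  U45: {{q3,q6},{q2,q3,q6},{q3,q5,q6}}
  U124: {{q2,q5,q6}}
  U135: {{q3,q4,q5}}
  U145: {{q3,q5,q6}}
  U235: {{q1,q2,q4}} {{q2,q3,q4}}
  U245: {{q2,q3,q6}}
C dims 5,11,6; δ0: rk 4, SNF 1^4; δ1: rk 6, SNF 1^6
degree 0: 5−4−0 = 1 → Ȟ^0 ≅ Z
degree 1: 11−6−4 = 1 → Ȟ^1 ≅ Z
degree 2: 6−0−6 = 0 → Ȟ^2 ≅ 0

Ȟ^0(U;F) ≅ Z, Ȟ^1(U;F) ≅ Z, Ȟ^2(U;F) ≅ 0


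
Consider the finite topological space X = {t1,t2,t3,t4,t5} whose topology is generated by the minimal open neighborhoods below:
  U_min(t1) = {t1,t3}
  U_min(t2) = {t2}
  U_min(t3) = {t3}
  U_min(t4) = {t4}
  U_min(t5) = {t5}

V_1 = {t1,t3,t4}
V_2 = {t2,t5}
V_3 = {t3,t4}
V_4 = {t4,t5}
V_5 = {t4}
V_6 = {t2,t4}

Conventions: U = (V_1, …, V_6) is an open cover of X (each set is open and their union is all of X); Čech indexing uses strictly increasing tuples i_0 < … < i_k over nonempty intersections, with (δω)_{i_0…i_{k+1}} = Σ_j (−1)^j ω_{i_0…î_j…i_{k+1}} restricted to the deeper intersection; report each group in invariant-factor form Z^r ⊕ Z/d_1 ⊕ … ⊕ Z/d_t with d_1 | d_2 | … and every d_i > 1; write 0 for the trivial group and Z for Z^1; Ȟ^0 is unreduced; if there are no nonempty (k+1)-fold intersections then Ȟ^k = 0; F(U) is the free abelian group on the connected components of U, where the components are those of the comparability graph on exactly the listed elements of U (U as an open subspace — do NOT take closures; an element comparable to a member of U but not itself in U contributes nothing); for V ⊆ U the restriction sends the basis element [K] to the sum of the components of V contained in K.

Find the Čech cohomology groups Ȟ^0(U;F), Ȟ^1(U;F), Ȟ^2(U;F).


nonempty overlaps:
  V13={t3,t4} V14={t4} V15={t4} V16={t4} V24={t5} V26={t2} V34={t4} V35={t4} V36={t4} V45={t4} V46={t4} V56={t4}
  V134={t4} V135={t4} V136={t4} V145={t4} V146={t4} V156={t4} V345={t4} V346={t4} V356={t4} V456={t4}
  V1345={t4} V1346={t4} V1356={t4} V1456={t4} V3456={t4}
  V13456={t4}
components per intersection:
  V1: {t1,t3} {t4}
  V2: {t2} {t5}
  V3: {t3} {t4}
  V4: {t4} {t5}
  V5: {t4}
  V6: {t2} {t4}
  V13: {t3} {t4}
  V14: {t4}
  V15: {t4}
  V16: {t4}
  V24: {t5}
  V26: {t2}
  V34: {t4}
  V35: {t4}
  V36: {t4}
  V45: {t4}
  V46: {t4}
  V56: {t4}
  V134: {t4}
  V135: {t4}
  V136: {t4}
  V145: {t4}
  V146: {t4}
  V156: {t4}
  V345: {t4}
  V346: {t4}
  V356: {t4}
  V456: {t4}
  V1345: {t4}
  V1346: {t4}
  V1356: {t4}
  V1456: {t4}
  V3456: {t4}
  V13456: {t4}
C dims 11,13,10,5; δ0: rk 7, SNF 1^7; δ1: rk 6, SNF 1^6; δ2: rk 4, SNF 1^4
degree 0: 11−7−0 = 4 → Ȟ^0 ≅ Z^4
degree 1: 13−6−7 = 0 → Ȟ^1 ≅ 0
degree 2: 10−4−6 = 0 → Ȟ^2 ≅ 0

Ȟ^0 = Z^4, Ȟ^1 = 0 and Ȟ^2 = 0


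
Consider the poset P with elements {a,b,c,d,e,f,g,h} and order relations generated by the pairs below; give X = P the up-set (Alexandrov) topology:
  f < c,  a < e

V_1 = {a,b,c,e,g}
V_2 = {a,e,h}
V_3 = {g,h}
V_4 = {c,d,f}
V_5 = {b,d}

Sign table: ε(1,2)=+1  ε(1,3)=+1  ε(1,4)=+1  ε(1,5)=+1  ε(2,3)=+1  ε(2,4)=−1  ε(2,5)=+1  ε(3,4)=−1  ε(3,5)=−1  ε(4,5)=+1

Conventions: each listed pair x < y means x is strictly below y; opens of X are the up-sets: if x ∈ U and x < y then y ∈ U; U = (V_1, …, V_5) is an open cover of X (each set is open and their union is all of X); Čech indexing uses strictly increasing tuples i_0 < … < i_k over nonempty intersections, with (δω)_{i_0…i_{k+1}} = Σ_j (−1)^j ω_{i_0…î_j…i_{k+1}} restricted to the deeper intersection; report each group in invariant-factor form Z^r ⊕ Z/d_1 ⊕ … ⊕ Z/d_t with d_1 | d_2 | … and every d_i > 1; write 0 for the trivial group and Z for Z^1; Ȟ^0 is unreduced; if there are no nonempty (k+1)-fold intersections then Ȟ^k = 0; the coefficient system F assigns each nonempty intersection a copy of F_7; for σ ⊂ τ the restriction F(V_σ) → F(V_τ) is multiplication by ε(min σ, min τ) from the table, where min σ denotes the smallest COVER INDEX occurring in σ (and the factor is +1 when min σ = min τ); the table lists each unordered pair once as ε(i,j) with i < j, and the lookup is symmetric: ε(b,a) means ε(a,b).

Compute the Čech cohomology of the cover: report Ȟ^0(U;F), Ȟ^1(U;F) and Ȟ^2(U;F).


nerve of the cover:
  V12={a,e} V13={g} V14={c} V15={b} V23={h} V45={d}
C dims 5,6; δ0: rk_F7 4
Ȟ^0 = (5 − 4) − 0 = 1, so Ȟ^0 ≅ Z/7
Ȟ^1 = (6 − 0) − 4 = 2, so Ȟ^1 ≅ Z/7 ⊕ Z/7
Ȟ^2 = (0 − 0) − 0 = 0, so Ȟ^2 ≅ 0

Ȟ^0 = Z/7,  Ȟ^1 = Z/7 ⊕ Z/7,  Ȟ^2 = 0


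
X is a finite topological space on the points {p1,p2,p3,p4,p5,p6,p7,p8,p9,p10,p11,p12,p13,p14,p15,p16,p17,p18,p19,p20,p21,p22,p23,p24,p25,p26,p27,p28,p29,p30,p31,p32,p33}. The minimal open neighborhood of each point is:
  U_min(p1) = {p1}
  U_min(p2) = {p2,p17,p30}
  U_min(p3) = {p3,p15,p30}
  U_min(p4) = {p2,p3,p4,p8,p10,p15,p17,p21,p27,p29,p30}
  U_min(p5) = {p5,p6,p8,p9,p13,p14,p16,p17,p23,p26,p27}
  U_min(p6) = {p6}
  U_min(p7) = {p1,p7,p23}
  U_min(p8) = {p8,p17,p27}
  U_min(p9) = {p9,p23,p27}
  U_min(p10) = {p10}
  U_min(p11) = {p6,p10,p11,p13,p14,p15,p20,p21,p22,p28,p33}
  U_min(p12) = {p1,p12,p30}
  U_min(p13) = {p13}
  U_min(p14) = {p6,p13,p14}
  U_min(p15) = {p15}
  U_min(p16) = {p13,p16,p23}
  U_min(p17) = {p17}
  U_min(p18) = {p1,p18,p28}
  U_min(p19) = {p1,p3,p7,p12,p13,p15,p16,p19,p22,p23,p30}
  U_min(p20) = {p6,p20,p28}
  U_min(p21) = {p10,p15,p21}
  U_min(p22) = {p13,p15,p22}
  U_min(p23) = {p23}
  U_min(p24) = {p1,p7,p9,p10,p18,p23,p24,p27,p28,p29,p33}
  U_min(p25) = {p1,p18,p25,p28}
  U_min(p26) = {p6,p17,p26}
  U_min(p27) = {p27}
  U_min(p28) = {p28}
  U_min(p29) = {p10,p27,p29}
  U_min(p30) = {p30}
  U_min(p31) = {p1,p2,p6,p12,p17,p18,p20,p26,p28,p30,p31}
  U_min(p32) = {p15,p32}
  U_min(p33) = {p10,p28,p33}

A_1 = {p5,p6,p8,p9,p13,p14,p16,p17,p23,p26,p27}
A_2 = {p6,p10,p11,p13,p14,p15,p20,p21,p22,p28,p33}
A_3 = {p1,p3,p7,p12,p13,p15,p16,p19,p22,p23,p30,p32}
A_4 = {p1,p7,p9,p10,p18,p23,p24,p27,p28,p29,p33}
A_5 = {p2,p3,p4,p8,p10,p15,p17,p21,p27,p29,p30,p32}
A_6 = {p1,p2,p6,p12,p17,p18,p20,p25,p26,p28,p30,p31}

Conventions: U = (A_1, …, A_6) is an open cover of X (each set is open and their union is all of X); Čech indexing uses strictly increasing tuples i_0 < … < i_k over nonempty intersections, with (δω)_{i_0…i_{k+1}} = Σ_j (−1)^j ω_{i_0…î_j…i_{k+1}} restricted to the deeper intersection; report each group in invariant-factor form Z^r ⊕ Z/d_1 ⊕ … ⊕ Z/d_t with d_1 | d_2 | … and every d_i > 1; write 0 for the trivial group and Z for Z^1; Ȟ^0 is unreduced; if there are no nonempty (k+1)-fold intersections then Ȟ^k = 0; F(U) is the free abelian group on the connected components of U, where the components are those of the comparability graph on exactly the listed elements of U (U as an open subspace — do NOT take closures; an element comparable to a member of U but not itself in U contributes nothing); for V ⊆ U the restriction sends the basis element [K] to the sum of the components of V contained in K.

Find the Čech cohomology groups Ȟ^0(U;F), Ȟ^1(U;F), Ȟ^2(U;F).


Ȟ^0 ≅ Z,  Ȟ^1 ≅ 0,  Ȟ^2 ≅ Z/2

nerve simplices:
  A12={p6,p13,p14} A13={p13,p16,p23} A14={p9,p23,p27} A15={p8,p17,p27} A16={p6,p17,p26} A23={p13,p15,p22} A24={p10,p28,p33} A25={p10,p15,p21} A26={p6,p20,p28} A34={p1,p7,p23} A35={p3,p15,p30,p32} A36={p1,p12,p30} A45={p10,p27,p29} A46={p1,p18,p28} A56={p2,p17,p30}
  A123={p13} A126={p6} A134={p23} A145={p27} A156={p17} A235={p15} A245={p10} A246={p28} A346={p1} A356={p30}
components per intersection:
  A1: {p5,p6,p8,p9,p13,p14,p16,p17,p23,p26,p27}
  A2: {p6,p10,p11,p13,p14,p15,p20,p21,p22,p28,p33}
  A3: {p1,p3,p7,p12,p13,p15,p16,p19,p22,p23,p30,p32}
  A4: {p1,p7,p9,p10,p18,p23,p24,p27,p28,p29,p33}
  A5: {p2,p3,p4,p8,p10,p15,p17,p21,p27,p29,p30,p32}
  A6: {p1,p2,p6,p12,p17,p18,p20,p25,p26,p28,p30,p31}
  A12: {p6,p13,p14}
  A13: {p13,p16,p23}
  A14: {p9,p23,p27}
  A15: {p8,p17,p27}
  A16: {p6,p17,p26}
  A23: {p13,p15,p22}
  A24: {p10,p28,p33}
  A25: {p10,p15,p21}
  A26: {p6,p20,p28}
  A34: {p1,p7,p23}
  A35: {p3,p15,p30,p32}
  A36: {p1,p12,p30}
  A45: {p10,p27,p29}
  A46: {p1,p18,p28}
  A56: {p2,p17,p30}
  A123: {p13}
  A126: {p6}
  A134: {p23}
  A145: {p27}
  A156: {p17}
  A235: {p15}
  A245: {p10}
  A246: {p28}
  A346: {p1}
  A356: {p30}
C dims 6,15,10; δ0: rk 5, SNF 1^5; δ1: rk 10, SNF 1^9·2
degree 0: 6−5−0 = 1 → Ȟ^0 ≅ Z
degree 1: 15−10−5 = 0 → Ȟ^1 ≅ 0
degree 2: 10−0−10 = 0 plus torsion [2] → Ȟ^2 ≅ Z/2


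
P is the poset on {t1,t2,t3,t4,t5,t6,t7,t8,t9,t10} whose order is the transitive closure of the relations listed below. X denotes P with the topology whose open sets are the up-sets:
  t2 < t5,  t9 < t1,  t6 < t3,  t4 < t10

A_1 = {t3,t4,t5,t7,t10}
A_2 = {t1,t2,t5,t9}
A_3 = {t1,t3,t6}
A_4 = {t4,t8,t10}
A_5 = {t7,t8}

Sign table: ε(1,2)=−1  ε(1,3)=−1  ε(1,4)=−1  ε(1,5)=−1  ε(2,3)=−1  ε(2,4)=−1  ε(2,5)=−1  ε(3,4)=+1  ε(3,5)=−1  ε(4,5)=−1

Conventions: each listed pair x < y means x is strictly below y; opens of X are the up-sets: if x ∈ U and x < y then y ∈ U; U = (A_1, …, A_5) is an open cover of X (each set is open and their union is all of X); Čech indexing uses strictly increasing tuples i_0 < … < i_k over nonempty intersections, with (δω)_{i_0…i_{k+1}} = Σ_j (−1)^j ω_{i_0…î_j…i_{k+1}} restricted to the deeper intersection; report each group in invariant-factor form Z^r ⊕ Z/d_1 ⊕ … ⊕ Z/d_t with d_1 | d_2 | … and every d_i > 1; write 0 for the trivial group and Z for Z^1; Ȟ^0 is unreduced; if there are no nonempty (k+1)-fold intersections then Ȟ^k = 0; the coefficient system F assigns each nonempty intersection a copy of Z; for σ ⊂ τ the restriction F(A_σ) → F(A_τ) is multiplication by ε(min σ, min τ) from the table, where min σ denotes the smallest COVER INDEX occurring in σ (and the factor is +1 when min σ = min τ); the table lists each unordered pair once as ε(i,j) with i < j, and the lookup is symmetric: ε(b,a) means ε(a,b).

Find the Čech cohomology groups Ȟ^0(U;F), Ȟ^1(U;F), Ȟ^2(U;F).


nerve simplices:
  A12={t5} A13={t3} A14={t4,t10} A15={t7} A23={t1} A45={t8}
C dims 5,6; δ0: rk 5, SNF 1^4·2
degree 0: 5−5−0 = 0 → Ȟ^0 ≅ 0
degree 1: 6−0−5 = 1 plus torsion [2] → Ȟ^1 ≅ Z ⊕ Z/2
degree 2: 0−0−0 = 0 → Ȟ^2 ≅ 0

Ȟ^0 ≅ 0; Ȟ^1 ≅ Z ⊕ Z/2; Ȟ^2 ≅ 0


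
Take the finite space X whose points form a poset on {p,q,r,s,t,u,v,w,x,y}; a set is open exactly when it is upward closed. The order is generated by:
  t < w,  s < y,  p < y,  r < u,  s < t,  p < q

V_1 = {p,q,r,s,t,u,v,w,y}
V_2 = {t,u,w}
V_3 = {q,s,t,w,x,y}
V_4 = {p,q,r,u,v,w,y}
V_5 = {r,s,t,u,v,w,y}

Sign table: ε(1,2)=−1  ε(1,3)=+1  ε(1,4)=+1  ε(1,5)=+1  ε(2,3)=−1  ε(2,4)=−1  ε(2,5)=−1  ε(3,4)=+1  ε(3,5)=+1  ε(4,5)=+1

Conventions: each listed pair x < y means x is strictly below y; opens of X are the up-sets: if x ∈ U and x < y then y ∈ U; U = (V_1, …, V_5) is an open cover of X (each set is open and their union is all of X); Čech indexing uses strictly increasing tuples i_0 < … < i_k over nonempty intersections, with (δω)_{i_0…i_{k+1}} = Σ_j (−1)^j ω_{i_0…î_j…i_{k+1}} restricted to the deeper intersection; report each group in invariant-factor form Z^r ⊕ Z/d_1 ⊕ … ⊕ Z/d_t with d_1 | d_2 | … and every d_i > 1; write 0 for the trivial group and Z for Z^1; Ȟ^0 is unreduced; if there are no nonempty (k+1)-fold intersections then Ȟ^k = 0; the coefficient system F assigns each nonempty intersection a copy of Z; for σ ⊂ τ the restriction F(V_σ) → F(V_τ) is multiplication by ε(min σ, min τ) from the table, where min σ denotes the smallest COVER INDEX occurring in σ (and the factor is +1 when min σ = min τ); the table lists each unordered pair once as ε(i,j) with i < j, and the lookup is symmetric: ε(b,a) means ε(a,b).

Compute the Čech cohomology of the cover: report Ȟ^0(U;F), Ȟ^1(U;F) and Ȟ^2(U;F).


nerve of the cover:
  V12={t,u,w} V13={q,s,t,w,y} V14={p,q,r,u,v,w,y} V15={r,s,t,u,v,w,y} V23={t,w} V24={u,w} V25={t,u,w} V34={q,w,y} V35={s,t,w,y} V45={r,u,v,w,y}
  V123={t,w} V124={u,w} V125={t,u,w} V134={q,w,y} V135={s,t,w,y} V145={r,u,v,w,y} V234={w} V235={t,w} V245={u,w} V345={w,y}
  V1234={w} V1235={t,w} V1245={u,w} V1345={w,y} V2345={w}
  V12345={w}
C dims 5,10,10,5; δ0: rk 4, SNF 1^4; δ1: rk 6, SNF 1^6; δ2: rk 4, SNF 1^4
Ȟ^0 = (5 − 4) − 0 = 1, so Ȟ^0 ≅ Z
Ȟ^1 = (10 − 6) − 4 = 0, so Ȟ^1 ≅ 0
Ȟ^2 = (10 − 4) − 6 = 0, so Ȟ^2 ≅ 0

Ȟ^0 ≅ Z; Ȟ^1 ≅ 0; Ȟ^2 ≅ 0


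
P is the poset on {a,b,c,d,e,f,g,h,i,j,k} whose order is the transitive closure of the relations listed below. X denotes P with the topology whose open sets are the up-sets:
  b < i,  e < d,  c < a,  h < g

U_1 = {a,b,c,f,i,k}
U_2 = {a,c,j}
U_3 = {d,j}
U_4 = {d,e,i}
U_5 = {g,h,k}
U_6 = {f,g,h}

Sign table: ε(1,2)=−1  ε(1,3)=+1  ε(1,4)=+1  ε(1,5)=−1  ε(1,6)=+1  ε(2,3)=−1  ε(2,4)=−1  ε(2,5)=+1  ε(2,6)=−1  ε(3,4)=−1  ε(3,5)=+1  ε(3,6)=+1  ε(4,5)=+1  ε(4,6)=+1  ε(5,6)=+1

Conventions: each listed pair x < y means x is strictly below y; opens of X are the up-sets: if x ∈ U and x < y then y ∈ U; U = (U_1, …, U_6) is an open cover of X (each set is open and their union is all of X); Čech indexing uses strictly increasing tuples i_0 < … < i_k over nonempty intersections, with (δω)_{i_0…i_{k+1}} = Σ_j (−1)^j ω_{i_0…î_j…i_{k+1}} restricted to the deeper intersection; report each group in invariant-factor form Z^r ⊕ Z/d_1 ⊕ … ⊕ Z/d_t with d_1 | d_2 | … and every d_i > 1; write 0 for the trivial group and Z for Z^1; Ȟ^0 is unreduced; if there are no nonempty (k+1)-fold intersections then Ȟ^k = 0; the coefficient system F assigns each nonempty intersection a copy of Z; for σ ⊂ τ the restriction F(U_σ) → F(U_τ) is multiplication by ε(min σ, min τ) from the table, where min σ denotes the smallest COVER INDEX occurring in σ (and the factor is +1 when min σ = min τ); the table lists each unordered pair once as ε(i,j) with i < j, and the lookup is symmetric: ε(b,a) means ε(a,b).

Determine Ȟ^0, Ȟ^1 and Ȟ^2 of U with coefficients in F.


nonempty overlaps:
  U12={a,c} U14={i} U15={k} U16={f} U23={j} U34={d} U56={g,h}
C dims 6,7; δ0: rk 6, SNF 1^5·2
degree 0: 6−6−0 = 0 → Ȟ^0 ≅ 0
degree 1: 7−0−6 = 1 plus torsion [2] → Ȟ^1 ≅ Z ⊕ Z/2
degree 2: 0−0−0 = 0 → Ȟ^2 ≅ 0

Ȟ^0 ≅ 0, Ȟ^1 ≅ Z ⊕ Z/2, Ȟ^2 ≅ 0


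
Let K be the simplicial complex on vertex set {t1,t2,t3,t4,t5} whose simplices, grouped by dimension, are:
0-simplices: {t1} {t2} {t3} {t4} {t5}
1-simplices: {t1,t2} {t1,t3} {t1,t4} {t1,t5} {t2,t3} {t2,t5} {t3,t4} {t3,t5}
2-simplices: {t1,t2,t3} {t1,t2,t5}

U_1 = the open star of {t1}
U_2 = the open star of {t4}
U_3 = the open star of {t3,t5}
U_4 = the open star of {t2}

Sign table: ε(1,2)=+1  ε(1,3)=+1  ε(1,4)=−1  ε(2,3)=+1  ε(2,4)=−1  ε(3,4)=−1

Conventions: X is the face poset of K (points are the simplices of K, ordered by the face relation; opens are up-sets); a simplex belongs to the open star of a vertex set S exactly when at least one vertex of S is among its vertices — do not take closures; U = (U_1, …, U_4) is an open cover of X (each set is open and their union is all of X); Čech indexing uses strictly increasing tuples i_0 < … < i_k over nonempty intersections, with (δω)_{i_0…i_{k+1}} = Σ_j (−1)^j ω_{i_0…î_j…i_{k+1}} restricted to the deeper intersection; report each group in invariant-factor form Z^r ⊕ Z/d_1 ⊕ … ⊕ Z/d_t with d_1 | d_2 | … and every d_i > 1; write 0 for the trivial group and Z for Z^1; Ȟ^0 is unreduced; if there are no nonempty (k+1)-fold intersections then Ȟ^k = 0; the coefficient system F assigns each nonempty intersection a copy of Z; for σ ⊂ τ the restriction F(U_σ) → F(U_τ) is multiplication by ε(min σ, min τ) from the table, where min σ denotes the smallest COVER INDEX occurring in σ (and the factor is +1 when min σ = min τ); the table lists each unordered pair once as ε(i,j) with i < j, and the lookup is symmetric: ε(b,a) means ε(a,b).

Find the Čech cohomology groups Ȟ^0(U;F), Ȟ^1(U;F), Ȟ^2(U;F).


Ȟ^0(U;F) ≅ Z, Ȟ^1(U;F) ≅ Z and Ȟ^2(U;F) ≅ 0

nerve of the cover:
  U1={{t1},{t1,t2},{t1,t3},{t1,t4},{t1,t5},{t1,t2,t3},{t1,t2,t5}} U2={{t4},{t1,t4},{t3,t4}} U3={{t3},{t5},{t1,t3},{t1,t5},{t2,t3},{t2,t5},{t3,t4},{t3,t5},{t1,t2,t3},{t1,t2,t5}} U4={{t2},{t1,t2},{t2,t3},{t2,t5},{t1,t2,t3},{t1,t2,t5}}
  U12={{t1,t4}} U13={{t1,t3},{t1,t5},{t1,t2,t3},{t1,t2,t5}} U14={{t1,t2},{t1,t2,t3},{t1,t2,t5}} U23={{t3,t4}} U34={{t2,t3},{t2,t5},{t1,t2,t3},{t1,t2,t5}}
  U134={{t1,t2,t3},{t1,t2,t5}}
C dims 4,5,1; δ0: rk 3, SNF 1^3; δ1: rk 1, SNF 1^1
Ȟ^0 = (4 − 3) − 0 = 1, so Ȟ^0 ≅ Z
Ȟ^1 = (5 − 1) − 3 = 1, so Ȟ^1 ≅ Z
Ȟ^2 = (1 − 0) − 1 = 0, so Ȟ^2 ≅ 0


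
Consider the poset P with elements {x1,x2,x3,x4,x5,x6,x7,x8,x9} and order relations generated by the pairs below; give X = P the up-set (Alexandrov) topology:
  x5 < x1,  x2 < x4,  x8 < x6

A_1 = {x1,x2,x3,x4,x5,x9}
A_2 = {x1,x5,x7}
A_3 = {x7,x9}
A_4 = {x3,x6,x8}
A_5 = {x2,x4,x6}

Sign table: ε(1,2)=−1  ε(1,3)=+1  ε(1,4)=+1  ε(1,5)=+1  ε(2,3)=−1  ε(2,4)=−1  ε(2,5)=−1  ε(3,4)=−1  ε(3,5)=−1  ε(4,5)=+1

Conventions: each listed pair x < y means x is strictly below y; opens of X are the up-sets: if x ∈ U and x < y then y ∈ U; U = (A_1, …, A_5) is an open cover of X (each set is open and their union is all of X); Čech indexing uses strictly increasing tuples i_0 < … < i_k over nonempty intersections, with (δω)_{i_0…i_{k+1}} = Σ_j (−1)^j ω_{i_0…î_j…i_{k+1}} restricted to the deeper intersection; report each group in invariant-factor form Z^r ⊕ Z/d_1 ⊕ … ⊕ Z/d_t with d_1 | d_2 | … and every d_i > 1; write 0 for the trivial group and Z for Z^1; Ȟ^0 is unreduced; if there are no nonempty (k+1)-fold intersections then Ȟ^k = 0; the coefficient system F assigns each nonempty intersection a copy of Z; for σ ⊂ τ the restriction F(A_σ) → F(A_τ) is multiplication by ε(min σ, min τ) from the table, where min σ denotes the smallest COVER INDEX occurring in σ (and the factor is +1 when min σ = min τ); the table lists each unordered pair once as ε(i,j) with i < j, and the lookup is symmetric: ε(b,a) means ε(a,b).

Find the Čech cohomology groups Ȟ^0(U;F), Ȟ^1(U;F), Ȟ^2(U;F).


intersection data:
  A12={x1,x5} A13={x9} A14={x3} A15={x2,x4} A23={x7} A45={x6}
C dims 5,6; δ0: rk 4, SNF 1^4
Ȟ^0 = (5 − 4) − 0 = 1, so Ȟ^0 ≅ Z
Ȟ^1 = (6 − 0) − 4 = 2, so Ȟ^1 ≅ Z^2
Ȟ^2 = (0 − 0) − 0 = 0, so Ȟ^2 ≅ 0

Ȟ^0 = Z; Ȟ^1 = Z^2; Ȟ^2 = 0


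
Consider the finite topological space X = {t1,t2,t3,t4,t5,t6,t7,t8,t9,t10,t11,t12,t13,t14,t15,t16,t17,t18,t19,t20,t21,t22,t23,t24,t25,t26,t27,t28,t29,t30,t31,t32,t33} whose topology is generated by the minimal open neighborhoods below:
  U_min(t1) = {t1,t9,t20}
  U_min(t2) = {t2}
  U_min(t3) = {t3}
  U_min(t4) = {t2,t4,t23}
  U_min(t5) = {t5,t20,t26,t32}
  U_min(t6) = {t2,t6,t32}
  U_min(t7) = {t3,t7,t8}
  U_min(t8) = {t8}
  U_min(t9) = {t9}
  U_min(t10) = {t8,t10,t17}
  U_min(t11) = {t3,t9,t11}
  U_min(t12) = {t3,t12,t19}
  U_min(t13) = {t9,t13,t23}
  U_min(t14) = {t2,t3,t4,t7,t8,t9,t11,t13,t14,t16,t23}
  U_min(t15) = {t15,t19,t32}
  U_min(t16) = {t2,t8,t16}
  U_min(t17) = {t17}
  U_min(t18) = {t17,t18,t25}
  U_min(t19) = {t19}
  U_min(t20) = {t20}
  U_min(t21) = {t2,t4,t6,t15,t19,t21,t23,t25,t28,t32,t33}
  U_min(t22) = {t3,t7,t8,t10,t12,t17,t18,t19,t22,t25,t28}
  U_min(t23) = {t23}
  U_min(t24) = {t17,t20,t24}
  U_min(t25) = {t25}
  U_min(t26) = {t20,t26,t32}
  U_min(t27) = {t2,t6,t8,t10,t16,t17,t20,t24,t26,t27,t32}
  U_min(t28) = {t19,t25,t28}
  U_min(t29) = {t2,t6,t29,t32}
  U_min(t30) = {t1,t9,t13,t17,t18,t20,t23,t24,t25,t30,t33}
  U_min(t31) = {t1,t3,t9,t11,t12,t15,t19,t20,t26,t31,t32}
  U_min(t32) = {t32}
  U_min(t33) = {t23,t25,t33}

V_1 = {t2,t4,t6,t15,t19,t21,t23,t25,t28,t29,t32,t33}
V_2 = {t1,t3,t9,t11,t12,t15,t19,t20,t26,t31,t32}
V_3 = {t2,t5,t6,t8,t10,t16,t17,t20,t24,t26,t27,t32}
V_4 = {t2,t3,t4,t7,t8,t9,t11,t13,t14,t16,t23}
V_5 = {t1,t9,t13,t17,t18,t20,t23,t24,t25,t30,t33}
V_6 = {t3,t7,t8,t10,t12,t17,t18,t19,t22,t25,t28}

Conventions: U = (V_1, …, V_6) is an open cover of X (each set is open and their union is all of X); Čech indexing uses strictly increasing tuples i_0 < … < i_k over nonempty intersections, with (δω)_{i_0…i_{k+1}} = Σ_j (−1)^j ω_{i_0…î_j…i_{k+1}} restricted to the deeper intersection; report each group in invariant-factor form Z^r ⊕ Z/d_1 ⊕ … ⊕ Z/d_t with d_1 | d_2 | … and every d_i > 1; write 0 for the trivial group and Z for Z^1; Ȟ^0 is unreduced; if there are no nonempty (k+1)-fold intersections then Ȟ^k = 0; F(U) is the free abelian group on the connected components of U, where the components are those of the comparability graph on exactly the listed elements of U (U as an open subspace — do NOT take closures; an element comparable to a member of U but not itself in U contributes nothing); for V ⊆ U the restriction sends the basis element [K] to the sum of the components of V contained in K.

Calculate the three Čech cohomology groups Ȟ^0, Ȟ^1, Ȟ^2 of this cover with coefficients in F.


Ȟ^0 ≅ Z, Ȟ^1 ≅ 0 and Ȟ^2 ≅ Z/2

nerve simplices:
  V12={t15,t19,t32} V13={t2,t6,t32} V14={t2,t4,t23} V15={t23,t25,t33} V16={t19,t25,t28} V23={t20,t26,t32} V24={t3,t9,t11} V25={t1,t9,t20} V26={t3,t12,t19} V34={t2,t8,t16} V35={t17,t20,t24} V36={t8,t10,t17} V45={t9,t13,t23} V46={t3,t7,t8} V56={t17,t18,t25}
  V123={t32} V126={t19} V134={t2} V145={t23} V156={t25} V235={t20} V245={t9} V246={t3} V346={t8} V356={t17}
components per intersection:
  V1: {t2,t4,t6,t15,t19,t21,t23,t25,t28,t29,t32,t33}
  V2: {t1,t3,t9,t11,t12,t15,t19,t20,t26,t31,t32}
  V3: {t2,t5,t6,t8,t10,t16,t17,t20,t24,t26,t27,t32}
  V4: {t2,t3,t4,t7,t8,t9,t11,t13,t14,t16,t23}
  V5: {t1,t9,t13,t17,t18,t20,t23,t24,t25,t30,t33}
  V6: {t3,t7,t8,t10,t12,t17,t18,t19,t22,t25,t28}
  V12: {t15,t19,t32}
  V13: {t2,t6,t32}
  V14: {t2,t4,t23}
  V15: {t23,t25,t33}
  V16: {t19,t25,t28}
  V23: {t20,t26,t32}
  V24: {t3,t9,t11}
  V25: {t1,t9,t20}
  V26: {t3,t12,t19}
  V34: {t2,t8,t16}
  V35: {t17,t20,t24}
  V36: {t8,t10,t17}
  V45: {t9,t13,t23}
  V46: {t3,t7,t8}
  V56: {t17,t18,t25}
  V123: {t32}
  V126: {t19}
  V134: {t2}
  V145: {t23}
  V156: {t25}
  V235: {t20}
  V245: {t9}
  V246: {t3}
  V346: {t8}
  V356: {t17}
C dims 6,15,10; δ0: rk 5, SNF 1^5; δ1: rk 10, SNF 1^9·2
degree 0: 6−5−0 = 1 → Ȟ^0 ≅ Z
degree 1: 15−10−5 = 0 → Ȟ^1 ≅ 0
degree 2: 10−0−10 = 0 plus torsion [2] → Ȟ^2 ≅ Z/2
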